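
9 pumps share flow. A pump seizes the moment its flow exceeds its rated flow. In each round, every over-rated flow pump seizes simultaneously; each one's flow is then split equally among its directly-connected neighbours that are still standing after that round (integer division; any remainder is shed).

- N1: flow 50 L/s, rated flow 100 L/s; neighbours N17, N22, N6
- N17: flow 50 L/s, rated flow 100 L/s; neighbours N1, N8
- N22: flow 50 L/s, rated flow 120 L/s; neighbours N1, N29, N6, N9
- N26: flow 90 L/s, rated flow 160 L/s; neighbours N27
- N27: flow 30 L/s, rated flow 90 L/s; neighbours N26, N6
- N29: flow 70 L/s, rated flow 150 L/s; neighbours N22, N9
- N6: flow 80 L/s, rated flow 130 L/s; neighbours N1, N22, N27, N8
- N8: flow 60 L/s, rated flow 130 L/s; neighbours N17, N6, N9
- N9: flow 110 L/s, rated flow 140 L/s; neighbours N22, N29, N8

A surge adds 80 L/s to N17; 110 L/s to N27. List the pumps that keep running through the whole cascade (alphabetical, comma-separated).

Round 1 — N17 at 130 > 100; N27 at 140 > 90. N17, N27 seize.
  N17 sheds 130 L/s to N1, N8: 65 each.
    N1: 50+65 = 115 > 100
    N8: 60+65 = 125 ≤ 130
  N27 sheds 140 L/s to N26, N6: 70 each.
    N26: 90+70 = 160 ≤ 160
    N6: 80+70 = 150 > 130
Round 2 — N1, N6 seize.
  N1 sheds 115 L/s to N22: 115 each.
    N22: 50+115 = 165 > 120
  N6 sheds 150 L/s to N22, N8: 75 each.
    N22: 165+75 = 240 > 120
    N8: 125+75 = 200 > 130
Round 3 — N22, N8 seize.
  N22 sheds 240 L/s to N29, N9: 120 each.
    N29: 70+120 = 190 > 150
    N9: 110+120 = 230 > 140
  N8 sheds 200 L/s to N9: 200 each.
    N9: 230+200 = 430 > 140
Round 4 — N29, N9 seize.
  N29 sheds 190 L/s: no online neighbours, lost.
  N9 sheds 430 L/s: no online neighbours, lost.
No further seizures.

N26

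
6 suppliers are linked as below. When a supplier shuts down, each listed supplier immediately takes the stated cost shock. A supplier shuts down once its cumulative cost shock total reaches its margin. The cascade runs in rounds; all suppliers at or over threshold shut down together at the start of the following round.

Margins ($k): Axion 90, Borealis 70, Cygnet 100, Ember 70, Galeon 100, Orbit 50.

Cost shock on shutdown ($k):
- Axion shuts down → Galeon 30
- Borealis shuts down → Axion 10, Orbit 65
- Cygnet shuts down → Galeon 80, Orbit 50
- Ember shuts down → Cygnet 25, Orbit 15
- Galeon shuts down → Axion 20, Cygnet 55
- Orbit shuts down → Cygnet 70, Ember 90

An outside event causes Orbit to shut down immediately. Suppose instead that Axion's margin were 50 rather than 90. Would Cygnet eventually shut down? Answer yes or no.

With Axion's margin at 50:
Round 1 — Orbit shuts down (initial).
  Cygnet: +70 → 70 < 100
  Ember: +90 → 90 ≥ 70
Round 2 — Ember shuts down.
  Cygnet: +25 → 95 < 100
No further shutdowns.

no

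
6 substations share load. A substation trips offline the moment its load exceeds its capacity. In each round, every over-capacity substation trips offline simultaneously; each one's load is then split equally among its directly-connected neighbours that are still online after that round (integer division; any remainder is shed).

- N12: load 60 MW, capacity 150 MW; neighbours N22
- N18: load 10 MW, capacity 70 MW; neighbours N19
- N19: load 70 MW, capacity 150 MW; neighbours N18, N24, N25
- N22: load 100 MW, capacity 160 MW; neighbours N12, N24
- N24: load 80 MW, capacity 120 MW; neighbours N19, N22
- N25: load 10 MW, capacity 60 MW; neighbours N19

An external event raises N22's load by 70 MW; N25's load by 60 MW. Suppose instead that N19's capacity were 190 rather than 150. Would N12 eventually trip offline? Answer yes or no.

With N19's capacity at 190:
Round 1 — N22 at 170 > 160; N25 at 70 > 60. N22, N25 trip offline.
  N22 sheds 170 MW to N12, N24: 85 each.
    N12: 60+85 = 145 ≤ 150
    N24: 80+85 = 165 > 120
  N25 sheds 70 MW to N19: 70 each.
    N19: 70+70 = 140 ≤ 190
Round 2 — N24 trips offline.
  N24 sheds 165 MW to N19: 165 each.
    N19: 140+165 = 305 > 190
Round 3 — N19 trips offline.
  N19 sheds 305 MW to N18: 305 each.
    N18: 10+305 = 315 > 70
Round 4 — N18 trips offline.
  N18 sheds 315 MW: no online neighbours, lost.
No further trips.

no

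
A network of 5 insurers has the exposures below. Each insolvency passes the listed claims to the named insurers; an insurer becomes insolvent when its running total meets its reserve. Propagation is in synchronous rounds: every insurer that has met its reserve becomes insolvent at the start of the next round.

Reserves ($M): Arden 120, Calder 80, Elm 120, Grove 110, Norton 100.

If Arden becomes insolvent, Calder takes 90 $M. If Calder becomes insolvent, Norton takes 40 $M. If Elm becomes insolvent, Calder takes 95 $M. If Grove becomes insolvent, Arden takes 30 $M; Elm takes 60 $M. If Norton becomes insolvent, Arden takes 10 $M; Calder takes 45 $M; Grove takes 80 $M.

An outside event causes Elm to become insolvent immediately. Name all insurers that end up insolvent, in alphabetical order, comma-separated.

Round 1 — Elm becomes insolvent (initial).
  Calder: +95 → 95 ≥ 80
Round 2 — Calder becomes insolvent.
  Norton: +40 → 40 < 100
No further insolvencies.

Calder, Elm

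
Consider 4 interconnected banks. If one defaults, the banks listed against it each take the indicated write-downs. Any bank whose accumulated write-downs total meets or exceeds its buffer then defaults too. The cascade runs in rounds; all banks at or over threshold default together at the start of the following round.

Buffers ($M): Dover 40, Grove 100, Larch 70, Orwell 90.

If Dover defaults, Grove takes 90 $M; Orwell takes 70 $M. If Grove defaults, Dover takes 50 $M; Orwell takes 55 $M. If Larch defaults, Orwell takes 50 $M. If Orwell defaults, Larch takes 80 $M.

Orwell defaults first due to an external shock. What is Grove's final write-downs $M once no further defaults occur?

Round 1 — Orwell defaults (initial).
  Larch: +80 → 80 ≥ 70
Round 2 — Larch defaults.
No further defaults.

0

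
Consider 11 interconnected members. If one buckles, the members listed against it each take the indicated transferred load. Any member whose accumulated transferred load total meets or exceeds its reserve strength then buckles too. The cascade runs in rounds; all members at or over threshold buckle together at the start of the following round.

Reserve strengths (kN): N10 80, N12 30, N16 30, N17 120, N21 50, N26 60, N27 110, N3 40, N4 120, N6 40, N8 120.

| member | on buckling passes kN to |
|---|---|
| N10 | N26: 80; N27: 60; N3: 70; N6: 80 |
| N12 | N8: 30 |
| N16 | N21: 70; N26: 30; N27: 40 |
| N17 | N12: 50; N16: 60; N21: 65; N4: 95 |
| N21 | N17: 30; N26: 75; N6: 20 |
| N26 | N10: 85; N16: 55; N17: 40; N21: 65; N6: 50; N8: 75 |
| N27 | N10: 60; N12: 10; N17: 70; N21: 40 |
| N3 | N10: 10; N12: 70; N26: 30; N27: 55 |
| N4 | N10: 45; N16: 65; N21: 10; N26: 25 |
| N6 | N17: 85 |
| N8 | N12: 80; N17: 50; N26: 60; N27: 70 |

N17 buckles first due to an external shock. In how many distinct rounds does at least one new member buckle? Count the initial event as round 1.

Round 1 — N17 buckles (initial).
  N12: +50 → 50 ≥ 30
  N16: +60 → 60 ≥ 30
  N21: +65 → 65 ≥ 50
  N4: +95 → 95 < 120
Round 2 — N12, N16, N21 buckle.
  N26: +30+75 → 105 ≥ 60
  N27: +40 → 40 < 110
  N6: +20 → 20 < 40
  N8: +30 → 30 < 120
Round 3 — N26 buckles.
  N10: +85 → 85 ≥ 80
  N6: +50 → 70 ≥ 40
  N8: +75 → 105 < 120
Round 4 — N10, N6 buckle.
  N27: +60 → 100 < 110
  N3: +70 → 70 ≥ 40
Round 5 — N3 buckles.
  N27: +55 → 155 ≥ 110
Round 6 — N27 buckles.
No further bucklings.

6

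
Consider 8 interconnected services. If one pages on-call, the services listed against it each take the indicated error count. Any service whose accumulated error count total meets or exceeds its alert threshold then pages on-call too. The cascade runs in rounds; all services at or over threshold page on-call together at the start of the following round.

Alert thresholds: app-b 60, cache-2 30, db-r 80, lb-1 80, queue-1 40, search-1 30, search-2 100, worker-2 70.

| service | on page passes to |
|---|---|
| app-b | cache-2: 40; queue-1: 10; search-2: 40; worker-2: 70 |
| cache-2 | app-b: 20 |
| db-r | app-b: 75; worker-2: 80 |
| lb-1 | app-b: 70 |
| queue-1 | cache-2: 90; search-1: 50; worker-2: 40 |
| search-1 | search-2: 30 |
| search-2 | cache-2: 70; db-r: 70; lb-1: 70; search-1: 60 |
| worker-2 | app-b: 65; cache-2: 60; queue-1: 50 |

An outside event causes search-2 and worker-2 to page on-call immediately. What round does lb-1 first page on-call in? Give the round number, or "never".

never

Round 1 — search-2, worker-2 page on-call (initial).
  app-b: +65 → 65 ≥ 60
  cache-2: +70+60 → 130 ≥ 30
  db-r: +70 → 70 < 80
  lb-1: +70 → 70 < 80
  queue-1: +50 → 50 ≥ 40
  search-1: +60 → 60 ≥ 30
Round 2 — app-b, cache-2, queue-1, search-1 page on-call.
No further pages.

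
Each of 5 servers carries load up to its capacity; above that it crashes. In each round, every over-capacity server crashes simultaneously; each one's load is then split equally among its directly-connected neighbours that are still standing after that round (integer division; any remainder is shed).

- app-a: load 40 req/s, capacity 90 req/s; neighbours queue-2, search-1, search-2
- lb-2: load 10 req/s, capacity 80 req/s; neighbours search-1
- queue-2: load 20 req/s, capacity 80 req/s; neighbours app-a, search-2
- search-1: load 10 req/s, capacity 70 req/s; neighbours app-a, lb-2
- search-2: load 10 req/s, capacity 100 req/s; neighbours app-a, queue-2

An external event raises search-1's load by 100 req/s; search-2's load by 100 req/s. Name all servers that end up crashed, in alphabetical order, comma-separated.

Round 1 — search-1 at 110 > 70; search-2 at 110 > 100. search-1, search-2 crash.
  search-1 sheds 110 req/s to app-a, lb-2: 55 each.
    app-a: 40+55 = 95 > 90
    lb-2: 10+55 = 65 ≤ 80
  search-2 sheds 110 req/s to app-a, queue-2: 55 each.
    app-a: 95+55 = 150 > 90
    queue-2: 20+55 = 75 ≤ 80
Round 2 — app-a crashes.
  app-a sheds 150 req/s to queue-2: 150 each.
    queue-2: 75+150 = 225 > 80
Round 3 — queue-2 crashes.
  queue-2 sheds 225 req/s: no online neighbours, lost.
No further crashes.

app-a, queue-2, search-1, search-2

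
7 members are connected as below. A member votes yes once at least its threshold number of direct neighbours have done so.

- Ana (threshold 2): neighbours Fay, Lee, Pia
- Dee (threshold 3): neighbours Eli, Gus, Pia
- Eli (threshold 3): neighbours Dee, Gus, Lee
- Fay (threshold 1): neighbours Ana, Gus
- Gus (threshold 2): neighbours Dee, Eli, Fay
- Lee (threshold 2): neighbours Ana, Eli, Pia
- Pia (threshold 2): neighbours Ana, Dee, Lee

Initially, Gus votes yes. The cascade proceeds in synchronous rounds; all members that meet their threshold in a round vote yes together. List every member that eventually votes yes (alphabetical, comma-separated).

Round 1 — Gus votes yes (initial).
Round 2 — checking thresholds:
  Dee: 1 of 3 neighbours < 3, holds.
  Eli: 1 of 3 neighbours < 3, holds.
  Fay: 1 of 2 neighbours ≥ 1, votes yes.
Round 3 — no new yes votes; cascade stops.

Fay, Gus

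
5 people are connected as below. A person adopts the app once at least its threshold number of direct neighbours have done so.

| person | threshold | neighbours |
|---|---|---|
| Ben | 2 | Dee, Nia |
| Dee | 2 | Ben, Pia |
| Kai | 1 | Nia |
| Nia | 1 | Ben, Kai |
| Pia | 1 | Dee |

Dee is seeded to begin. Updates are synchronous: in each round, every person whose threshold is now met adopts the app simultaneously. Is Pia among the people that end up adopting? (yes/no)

Round 1 — Dee adopts the app (initial).
Round 2 — checking thresholds:
  Ben: 1 of 2 neighbours < 2, not yet.
  Pia: 1 of 1 neighbours ≥ 1, adopts the app.
Round 3 — no new adoptions; cascade stops.

yes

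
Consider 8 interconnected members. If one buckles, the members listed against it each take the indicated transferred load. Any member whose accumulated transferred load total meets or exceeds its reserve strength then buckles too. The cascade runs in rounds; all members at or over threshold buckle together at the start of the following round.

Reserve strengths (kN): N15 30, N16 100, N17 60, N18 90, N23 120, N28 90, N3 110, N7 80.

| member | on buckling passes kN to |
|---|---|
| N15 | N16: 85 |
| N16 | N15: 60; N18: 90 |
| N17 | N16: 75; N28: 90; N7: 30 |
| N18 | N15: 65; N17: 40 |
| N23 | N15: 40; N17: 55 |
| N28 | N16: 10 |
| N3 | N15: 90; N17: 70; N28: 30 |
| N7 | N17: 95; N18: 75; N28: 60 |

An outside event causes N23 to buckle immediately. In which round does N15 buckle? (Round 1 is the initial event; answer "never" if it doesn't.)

2

Round 1 — N23 buckles (initial).
  N15: +40 → 40 ≥ 30
  N17: +55 → 55 < 60
Round 2 — N15 buckles.
  N16: +85 → 85 < 100
No further bucklings.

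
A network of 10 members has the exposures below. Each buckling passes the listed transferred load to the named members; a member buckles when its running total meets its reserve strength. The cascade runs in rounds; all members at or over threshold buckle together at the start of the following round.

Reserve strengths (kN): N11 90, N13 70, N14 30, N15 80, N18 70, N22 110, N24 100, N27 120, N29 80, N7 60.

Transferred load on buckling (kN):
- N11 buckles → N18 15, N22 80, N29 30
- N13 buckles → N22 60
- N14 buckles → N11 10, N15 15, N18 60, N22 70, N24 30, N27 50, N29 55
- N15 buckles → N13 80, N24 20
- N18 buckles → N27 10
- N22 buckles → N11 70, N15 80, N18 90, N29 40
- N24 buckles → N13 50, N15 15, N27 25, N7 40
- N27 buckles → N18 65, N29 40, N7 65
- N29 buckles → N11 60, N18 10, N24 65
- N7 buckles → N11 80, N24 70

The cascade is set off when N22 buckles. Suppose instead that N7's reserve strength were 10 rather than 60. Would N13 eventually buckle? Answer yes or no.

With N7's reserve strength at 10:
Round 1 — N22 buckles (initial).
  N11: +70 → 70 < 90
  N15: +80 → 80 ≥ 80
  N18: +90 → 90 ≥ 70
  N29: +40 → 40 < 80
Round 2 — N15, N18 buckle.
  N13: +80 → 80 ≥ 70
  N24: +20 → 20 < 100
  N27: +10 → 10 < 120
Round 3 — N13 buckles.
No further bucklings.

yes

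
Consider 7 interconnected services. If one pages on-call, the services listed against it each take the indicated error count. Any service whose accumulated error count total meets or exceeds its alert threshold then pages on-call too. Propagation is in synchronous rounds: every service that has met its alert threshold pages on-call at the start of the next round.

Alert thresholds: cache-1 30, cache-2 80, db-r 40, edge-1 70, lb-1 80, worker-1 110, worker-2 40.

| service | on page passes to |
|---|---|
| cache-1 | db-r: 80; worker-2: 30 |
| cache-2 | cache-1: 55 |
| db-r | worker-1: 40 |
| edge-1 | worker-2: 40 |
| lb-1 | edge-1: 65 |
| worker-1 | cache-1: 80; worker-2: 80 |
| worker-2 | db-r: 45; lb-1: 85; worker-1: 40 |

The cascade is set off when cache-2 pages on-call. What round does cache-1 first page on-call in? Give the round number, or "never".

Round 1 — cache-2 pages on-call (initial).
  cache-1: +55 → 55 ≥ 30
Round 2 — cache-1 pages on-call.
  db-r: +80 → 80 ≥ 40
  worker-2: +30 → 30 < 40
Round 3 — db-r pages on-call.
  worker-1: +40 → 40 < 110
No further pages.

2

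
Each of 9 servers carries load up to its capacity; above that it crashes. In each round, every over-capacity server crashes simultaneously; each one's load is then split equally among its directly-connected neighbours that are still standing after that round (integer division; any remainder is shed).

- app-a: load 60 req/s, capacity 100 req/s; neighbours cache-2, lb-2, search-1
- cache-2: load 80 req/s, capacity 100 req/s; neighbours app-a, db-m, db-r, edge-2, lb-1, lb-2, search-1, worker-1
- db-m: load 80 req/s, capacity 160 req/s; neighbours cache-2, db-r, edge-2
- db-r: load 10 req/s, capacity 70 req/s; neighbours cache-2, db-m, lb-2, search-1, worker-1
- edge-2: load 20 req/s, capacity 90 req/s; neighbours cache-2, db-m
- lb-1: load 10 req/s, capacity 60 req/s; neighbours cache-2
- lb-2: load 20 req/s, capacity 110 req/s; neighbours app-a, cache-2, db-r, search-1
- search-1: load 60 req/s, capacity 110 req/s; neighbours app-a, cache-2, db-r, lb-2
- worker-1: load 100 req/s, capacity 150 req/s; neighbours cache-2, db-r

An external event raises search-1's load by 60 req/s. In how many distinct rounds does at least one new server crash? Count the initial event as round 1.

7

Round 1 — search-1 at 120 > 110. search-1 crashes.
  search-1 sheds 120 req/s to app-a, cache-2, db-r, lb-2: 30 each.
    app-a: 60+30 = 90 ≤ 100
    cache-2: 80+30 = 110 > 100
    db-r: 10+30 = 40 ≤ 70
    lb-2: 20+30 = 50 ≤ 110
Round 2 — cache-2 crashes.
  cache-2 sheds 110 req/s to app-a, db-m, db-r, edge-2, lb-1, lb-2, worker-1: 15 each (5 lost).
    app-a: 90+15 = 105 > 100
    db-m: 80+15 = 95 ≤ 160
    db-r: 40+15 = 55 ≤ 70
    edge-2: 20+15 = 35 ≤ 90
    lb-1: 10+15 = 25 ≤ 60
    lb-2: 50+15 = 65 ≤ 110
    worker-1: 100+15 = 115 ≤ 150
Round 3 — app-a crashes.
  app-a sheds 105 req/s to lb-2: 105 each.
    lb-2: 65+105 = 170 > 110
Round 4 — lb-2 crashes.
  lb-2 sheds 170 req/s to db-r: 170 each.
    db-r: 55+170 = 225 > 70
Round 5 — db-r crashes.
  db-r sheds 225 req/s to db-m, worker-1: 112 each (1 lost).
    db-m: 95+112 = 207 > 160
    worker-1: 115+112 = 227 > 150
Round 6 — db-m, worker-1 crash.
  db-m sheds 207 req/s to edge-2: 207 each.
    edge-2: 35+207 = 242 > 90
  worker-1 sheds 227 req/s: no online neighbours, lost.
Round 7 — edge-2 crashes.
  edge-2 sheds 242 req/s: no online neighbours, lost.
No further crashes.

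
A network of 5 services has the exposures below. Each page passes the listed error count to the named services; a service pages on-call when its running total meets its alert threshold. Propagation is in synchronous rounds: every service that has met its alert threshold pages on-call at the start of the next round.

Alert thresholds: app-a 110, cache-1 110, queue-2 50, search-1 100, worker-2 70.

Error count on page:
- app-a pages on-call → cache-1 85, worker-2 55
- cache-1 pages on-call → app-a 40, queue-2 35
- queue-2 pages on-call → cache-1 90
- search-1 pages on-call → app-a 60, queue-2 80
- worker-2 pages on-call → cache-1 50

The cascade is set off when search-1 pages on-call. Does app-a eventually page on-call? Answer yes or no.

Round 1 — search-1 pages on-call (initial).
  app-a: +60 → 60 < 110
  queue-2: +80 → 80 ≥ 50
Round 2 — queue-2 pages on-call.
  cache-1: +90 → 90 < 110
No further pages.

no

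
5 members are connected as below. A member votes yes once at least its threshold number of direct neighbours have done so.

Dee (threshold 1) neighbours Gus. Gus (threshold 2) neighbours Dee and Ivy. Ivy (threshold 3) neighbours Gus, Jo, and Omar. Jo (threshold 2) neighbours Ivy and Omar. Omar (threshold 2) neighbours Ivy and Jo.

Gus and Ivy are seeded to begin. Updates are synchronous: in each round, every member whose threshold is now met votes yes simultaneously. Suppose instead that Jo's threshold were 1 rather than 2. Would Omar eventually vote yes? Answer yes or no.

yes

With Jo's threshold at 1:
Round 1 — Gus, Ivy vote yes (initial).
Round 2 — checking thresholds:
  Dee: 1 of 1 neighbours ≥ 1, votes yes.
  Jo: 1 of 2 neighbours ≥ 1, votes yes.
  Omar: 1 of 2 neighbours < 2, holds.
Round 3 — checking thresholds:
  Omar: 2 of 2 neighbours ≥ 2, votes yes.
Round 4 — no new yes votes; cascade stops.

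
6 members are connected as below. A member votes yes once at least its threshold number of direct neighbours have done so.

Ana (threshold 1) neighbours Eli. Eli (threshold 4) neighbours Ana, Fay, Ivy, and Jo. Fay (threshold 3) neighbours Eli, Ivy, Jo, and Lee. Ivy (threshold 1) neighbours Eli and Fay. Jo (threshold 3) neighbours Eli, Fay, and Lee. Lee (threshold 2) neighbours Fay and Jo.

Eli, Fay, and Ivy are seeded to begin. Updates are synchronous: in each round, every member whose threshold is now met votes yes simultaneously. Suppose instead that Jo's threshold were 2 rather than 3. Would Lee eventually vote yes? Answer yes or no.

With Jo's threshold at 2:
Round 1 — Eli, Fay, Ivy vote yes (initial).
Round 2 — checking thresholds:
  Ana: 1 of 1 neighbours ≥ 1, votes yes.
  Jo: 2 of 3 neighbours ≥ 2, votes yes.
  Lee: 1 of 2 neighbours < 2, not yet.
Round 3 — checking thresholds:
  Lee: 2 of 2 neighbours ≥ 2, votes yes.
Round 4 — no new yes votes; cascade stops.

yes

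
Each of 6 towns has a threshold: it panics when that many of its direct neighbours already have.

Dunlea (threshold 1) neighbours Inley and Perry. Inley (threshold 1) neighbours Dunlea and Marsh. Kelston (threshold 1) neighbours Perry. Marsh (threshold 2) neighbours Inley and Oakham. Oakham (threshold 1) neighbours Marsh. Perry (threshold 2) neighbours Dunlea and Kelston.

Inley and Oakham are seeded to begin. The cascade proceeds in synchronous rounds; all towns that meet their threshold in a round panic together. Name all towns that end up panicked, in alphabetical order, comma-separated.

Round 1 — Inley, Oakham panic (initial).
Round 2 — checking thresholds:
  Dunlea: 1 of 2 neighbours ≥ 1, panics.
  Marsh: 2 of 2 neighbours ≥ 2, panics.
Round 3 — no new panics; cascade stops.

Dunlea, Inley, Marsh, Oakham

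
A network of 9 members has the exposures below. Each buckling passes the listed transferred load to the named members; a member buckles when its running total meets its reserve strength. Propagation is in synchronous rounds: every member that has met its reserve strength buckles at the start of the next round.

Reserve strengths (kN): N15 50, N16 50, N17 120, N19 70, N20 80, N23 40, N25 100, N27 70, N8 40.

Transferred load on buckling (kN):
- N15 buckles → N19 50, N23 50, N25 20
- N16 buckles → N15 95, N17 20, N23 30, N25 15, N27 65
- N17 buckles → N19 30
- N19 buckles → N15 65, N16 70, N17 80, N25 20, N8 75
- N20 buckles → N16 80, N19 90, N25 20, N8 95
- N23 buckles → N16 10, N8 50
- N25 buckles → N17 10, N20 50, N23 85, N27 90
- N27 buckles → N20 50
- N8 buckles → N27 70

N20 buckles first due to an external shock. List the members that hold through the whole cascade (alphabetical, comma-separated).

N17, N25

Round 1 — N20 buckles (initial).
  N16: +80 → 80 ≥ 50
  N19: +90 → 90 ≥ 70
  N25: +20 → 20 < 100
  N8: +95 → 95 ≥ 40
Round 2 — N16, N19, N8 buckle.
  N15: +95+65 → 160 ≥ 50
  N17: +20+80 → 100 < 120
  N23: +30 → 30 < 40
  N25: +15+20 → 55 < 100
  N27: +65+70 → 135 ≥ 70
Round 3 — N15, N27 buckle.
  N23: +50 → 80 ≥ 40
  N25: +20 → 75 < 100
Round 4 — N23 buckles.
No further bucklings.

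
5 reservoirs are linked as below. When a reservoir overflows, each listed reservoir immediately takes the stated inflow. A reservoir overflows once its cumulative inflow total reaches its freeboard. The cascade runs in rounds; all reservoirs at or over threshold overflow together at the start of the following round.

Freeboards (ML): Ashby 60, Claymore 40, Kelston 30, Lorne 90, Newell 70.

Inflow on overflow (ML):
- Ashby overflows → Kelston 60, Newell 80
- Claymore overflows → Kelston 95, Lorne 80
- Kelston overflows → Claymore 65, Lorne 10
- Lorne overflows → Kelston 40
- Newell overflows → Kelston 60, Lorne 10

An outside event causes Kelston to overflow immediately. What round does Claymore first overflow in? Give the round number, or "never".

Round 1 — Kelston overflows (initial).
  Claymore: +65 → 65 ≥ 40
  Lorne: +10 → 10 < 90
Round 2 — Claymore overflows.
  Lorne: +80 → 90 ≥ 90
Round 3 — Lorne overflows.
No further overflows.

2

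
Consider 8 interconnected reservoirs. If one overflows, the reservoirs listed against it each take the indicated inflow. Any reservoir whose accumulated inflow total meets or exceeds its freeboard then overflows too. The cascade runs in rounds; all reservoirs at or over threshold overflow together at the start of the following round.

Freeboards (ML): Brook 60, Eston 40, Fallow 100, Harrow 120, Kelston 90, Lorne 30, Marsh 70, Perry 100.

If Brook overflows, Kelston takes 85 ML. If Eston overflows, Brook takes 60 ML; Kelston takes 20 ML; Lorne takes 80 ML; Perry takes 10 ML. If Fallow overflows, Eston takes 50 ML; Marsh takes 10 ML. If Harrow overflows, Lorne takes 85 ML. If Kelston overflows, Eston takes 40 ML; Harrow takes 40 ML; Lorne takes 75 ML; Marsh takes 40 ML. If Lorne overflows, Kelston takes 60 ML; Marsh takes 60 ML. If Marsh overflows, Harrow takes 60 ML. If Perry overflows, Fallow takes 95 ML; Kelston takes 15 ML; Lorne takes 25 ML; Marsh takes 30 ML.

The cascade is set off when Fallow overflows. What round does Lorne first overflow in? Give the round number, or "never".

Round 1 — Fallow overflows (initial).
  Eston: +50 → 50 ≥ 40
  Marsh: +10 → 10 < 70
Round 2 — Eston overflows.
  Brook: +60 → 60 ≥ 60
  Kelston: +20 → 20 < 90
  Lorne: +80 → 80 ≥ 30
  Perry: +10 → 10 < 100
Round 3 — Brook, Lorne overflow.
  Kelston: +85+60 → 165 ≥ 90
  Marsh: +60 → 70 ≥ 70
Round 4 — Kelston, Marsh overflow.
  Harrow: +40+60 → 100 < 120
No further overflows.

3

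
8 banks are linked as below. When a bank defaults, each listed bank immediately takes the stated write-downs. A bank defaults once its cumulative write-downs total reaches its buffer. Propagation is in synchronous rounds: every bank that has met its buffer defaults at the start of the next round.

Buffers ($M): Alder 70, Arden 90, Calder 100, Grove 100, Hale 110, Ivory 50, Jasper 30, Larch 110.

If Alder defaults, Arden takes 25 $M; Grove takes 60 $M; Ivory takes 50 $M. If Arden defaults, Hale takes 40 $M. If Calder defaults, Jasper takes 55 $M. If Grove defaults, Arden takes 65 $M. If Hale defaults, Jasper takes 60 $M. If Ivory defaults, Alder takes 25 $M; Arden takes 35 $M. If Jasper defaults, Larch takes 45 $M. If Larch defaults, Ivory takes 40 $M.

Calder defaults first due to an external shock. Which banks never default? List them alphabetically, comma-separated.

Round 1 — Calder defaults (initial).
  Jasper: +55 → 55 ≥ 30
Round 2 — Jasper defaults.
  Larch: +45 → 45 < 110
No further defaults.

Alder, Arden, Grove, Hale, Ivory, Larch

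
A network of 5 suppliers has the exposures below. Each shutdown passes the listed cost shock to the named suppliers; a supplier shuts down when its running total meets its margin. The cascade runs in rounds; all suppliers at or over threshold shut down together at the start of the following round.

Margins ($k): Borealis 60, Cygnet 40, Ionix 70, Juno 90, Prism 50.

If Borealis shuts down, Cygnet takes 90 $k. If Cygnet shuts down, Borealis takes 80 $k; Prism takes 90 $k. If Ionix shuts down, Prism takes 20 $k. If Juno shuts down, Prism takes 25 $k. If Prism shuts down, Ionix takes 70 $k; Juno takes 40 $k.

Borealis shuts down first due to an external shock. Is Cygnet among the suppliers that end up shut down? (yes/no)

yes

Round 1 — Borealis shuts down (initial).
  Cygnet: +90 → 90 ≥ 40
Round 2 — Cygnet shuts down.
  Prism: +90 → 90 ≥ 50
Round 3 — Prism shuts down.
  Ionix: +70 → 70 ≥ 70
  Juno: +40 → 40 < 90
Round 4 — Ionix shuts down.
No further shutdowns.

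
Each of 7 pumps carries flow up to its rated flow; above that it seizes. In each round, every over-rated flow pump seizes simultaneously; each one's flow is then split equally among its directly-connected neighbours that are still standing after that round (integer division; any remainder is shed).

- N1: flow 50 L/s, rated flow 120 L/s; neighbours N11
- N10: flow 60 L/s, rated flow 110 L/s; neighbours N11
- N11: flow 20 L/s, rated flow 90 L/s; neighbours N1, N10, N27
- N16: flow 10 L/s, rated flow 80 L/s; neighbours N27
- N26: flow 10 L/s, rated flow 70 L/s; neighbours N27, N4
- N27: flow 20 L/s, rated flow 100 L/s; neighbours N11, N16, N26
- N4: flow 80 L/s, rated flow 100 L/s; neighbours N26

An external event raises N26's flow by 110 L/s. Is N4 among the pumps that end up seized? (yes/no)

yes

Round 1 — N26 at 120 > 70. N26 seizes.
  N26 sheds 120 L/s to N27, N4: 60 each.
    N27: 20+60 = 80 ≤ 100
    N4: 80+60 = 140 > 100
Round 2 — N4 seizes.
  N4 sheds 140 L/s: no online neighbours, lost.
No further seizures.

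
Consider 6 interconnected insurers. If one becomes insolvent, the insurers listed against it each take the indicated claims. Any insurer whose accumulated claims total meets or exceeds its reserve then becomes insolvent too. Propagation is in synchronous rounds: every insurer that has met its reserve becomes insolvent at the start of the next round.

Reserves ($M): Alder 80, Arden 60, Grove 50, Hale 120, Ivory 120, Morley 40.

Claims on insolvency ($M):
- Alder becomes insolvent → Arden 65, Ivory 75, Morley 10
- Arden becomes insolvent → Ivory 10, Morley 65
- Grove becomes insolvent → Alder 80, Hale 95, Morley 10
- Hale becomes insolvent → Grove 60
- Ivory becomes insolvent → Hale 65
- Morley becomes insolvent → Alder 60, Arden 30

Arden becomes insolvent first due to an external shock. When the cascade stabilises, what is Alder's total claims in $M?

Round 1 — Arden becomes insolvent (initial).
  Ivory: +10 → 10 < 120
  Morley: +65 → 65 ≥ 40
Round 2 — Morley becomes insolvent.
  Alder: +60 → 60 < 80
No further insolvencies.

60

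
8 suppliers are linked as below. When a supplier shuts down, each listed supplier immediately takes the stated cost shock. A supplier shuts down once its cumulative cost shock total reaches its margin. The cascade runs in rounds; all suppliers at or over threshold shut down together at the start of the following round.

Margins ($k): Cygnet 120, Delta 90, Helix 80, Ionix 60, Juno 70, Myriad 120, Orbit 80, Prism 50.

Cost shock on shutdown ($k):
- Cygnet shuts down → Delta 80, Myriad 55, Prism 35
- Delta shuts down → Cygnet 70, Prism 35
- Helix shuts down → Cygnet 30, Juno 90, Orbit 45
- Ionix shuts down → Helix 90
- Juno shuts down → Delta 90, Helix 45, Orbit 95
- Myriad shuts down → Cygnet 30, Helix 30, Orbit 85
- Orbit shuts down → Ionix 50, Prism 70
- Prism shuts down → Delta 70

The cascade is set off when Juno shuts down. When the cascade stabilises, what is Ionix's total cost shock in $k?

Round 1 — Juno shuts down (initial).
  Delta: +90 → 90 ≥ 90
  Helix: +45 → 45 < 80
  Orbit: +95 → 95 ≥ 80
Round 2 — Delta, Orbit shut down.
  Cygnet: +70 → 70 < 120
  Ionix: +50 → 50 < 60
  Prism: +35+70 → 105 ≥ 50
Round 3 — Prism shuts down.
No further shutdowns.

50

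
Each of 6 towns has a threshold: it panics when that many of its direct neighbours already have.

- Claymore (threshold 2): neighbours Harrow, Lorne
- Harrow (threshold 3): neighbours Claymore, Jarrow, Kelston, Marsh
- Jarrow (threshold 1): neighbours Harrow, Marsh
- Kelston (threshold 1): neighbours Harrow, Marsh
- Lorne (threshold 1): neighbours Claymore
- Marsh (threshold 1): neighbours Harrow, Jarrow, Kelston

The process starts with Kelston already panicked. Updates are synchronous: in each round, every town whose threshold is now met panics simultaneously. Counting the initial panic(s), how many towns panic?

Round 1 — Kelston panics (initial).
Round 2 — checking thresholds:
  Harrow: 1 of 4 neighbours < 3, not yet.
  Marsh: 1 of 3 neighbours ≥ 1, panics.
Round 3 — checking thresholds:
  Harrow: 2 of 4 neighbours < 3, not yet.
  Jarrow: 1 of 2 neighbours ≥ 1, panics.
Round 4 — checking thresholds:
  Harrow: 3 of 4 neighbours ≥ 3, panics.
Round 5 — no new panics; cascade stops.

4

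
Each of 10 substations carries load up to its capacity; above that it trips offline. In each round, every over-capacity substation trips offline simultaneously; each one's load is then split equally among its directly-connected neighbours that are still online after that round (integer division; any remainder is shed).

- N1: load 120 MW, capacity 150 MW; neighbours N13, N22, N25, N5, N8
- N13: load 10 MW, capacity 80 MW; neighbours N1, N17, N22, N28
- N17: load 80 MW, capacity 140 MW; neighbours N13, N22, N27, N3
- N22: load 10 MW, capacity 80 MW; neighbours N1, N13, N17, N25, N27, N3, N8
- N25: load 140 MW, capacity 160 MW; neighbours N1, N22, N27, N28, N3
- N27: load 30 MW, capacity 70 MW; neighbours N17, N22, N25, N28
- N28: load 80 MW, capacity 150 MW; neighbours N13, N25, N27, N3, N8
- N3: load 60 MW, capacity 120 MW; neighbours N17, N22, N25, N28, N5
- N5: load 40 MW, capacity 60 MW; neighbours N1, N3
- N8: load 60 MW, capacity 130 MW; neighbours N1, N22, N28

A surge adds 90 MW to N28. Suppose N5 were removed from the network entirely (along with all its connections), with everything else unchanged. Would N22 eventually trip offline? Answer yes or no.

With N5 removed:
Round 1 — N28 at 170 > 150. N28 trips offline.
  N28 sheds 170 MW to N13, N25, N27, N3, N8: 34 each.
    N13: 10+34 = 44 ≤ 80
    N25: 140+34 = 174 > 160
    N27: 30+34 = 64 ≤ 70
    N3: 60+34 = 94 ≤ 120
    N8: 60+34 = 94 ≤ 130
Round 2 — N25 trips offline.
  N25 sheds 174 MW to N1, N22, N27, N3: 43 each (2 lost).
    N1: 120+43 = 163 > 150
    N22: 10+43 = 53 ≤ 80
    N27: 64+43 = 107 > 70
    N3: 94+43 = 137 > 120
Round 3 — N1, N27, N3 trip offline.
  N1 sheds 163 MW to N13, N22, N8: 54 each (1 lost).
    N13: 44+54 = 98 > 80
    N22: 53+54 = 107 > 80
    N8: 94+54 = 148 > 130
  N27 sheds 107 MW to N17, N22: 53 each (1 lost).
    N17: 80+53 = 133 ≤ 140
    N22: 107+53 = 160 > 80
  N3 sheds 137 MW to N17, N22: 68 each (1 lost).
    N17: 133+68 = 201 > 140
    N22: 160+68 = 228 > 80
Round 4 — N13, N17, N22, N8 trip offline.
  N13 sheds 98 MW: no online neighbours, lost.
  N17 sheds 201 MW: no online neighbours, lost.
  N22 sheds 228 MW: no online neighbours, lost.
  N8 sheds 148 MW: no online neighbours, lost.
No further trips.

yes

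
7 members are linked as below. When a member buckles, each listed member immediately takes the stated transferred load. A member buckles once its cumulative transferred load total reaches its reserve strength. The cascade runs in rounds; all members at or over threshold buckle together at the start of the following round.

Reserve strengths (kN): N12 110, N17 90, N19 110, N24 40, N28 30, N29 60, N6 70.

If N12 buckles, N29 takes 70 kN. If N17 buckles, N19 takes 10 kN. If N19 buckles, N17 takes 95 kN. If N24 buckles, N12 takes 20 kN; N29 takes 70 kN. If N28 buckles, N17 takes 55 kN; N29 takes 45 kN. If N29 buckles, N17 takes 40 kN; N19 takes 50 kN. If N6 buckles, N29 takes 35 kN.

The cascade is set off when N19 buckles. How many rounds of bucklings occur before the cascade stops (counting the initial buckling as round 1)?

Round 1 — N19 buckles (initial).
  N17: +95 → 95 ≥ 90
Round 2 — N17 buckles.
No further bucklings.

2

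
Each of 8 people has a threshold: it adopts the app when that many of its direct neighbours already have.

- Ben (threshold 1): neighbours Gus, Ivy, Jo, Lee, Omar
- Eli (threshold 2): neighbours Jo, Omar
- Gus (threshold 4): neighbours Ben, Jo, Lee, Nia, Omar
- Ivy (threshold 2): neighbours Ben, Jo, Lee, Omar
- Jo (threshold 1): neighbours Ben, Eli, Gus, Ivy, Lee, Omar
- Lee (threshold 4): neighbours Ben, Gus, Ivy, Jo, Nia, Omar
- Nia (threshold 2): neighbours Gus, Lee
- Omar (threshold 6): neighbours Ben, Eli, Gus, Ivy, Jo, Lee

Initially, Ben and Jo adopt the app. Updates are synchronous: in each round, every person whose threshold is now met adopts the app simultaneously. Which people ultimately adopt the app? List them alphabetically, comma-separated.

Ben, Ivy, Jo

Round 1 — Ben, Jo adopt the app (initial).
Round 2 — checking thresholds:
  Eli: 1 of 2 neighbours < 2, below threshold.
  Gus: 2 of 5 neighbours < 4, below threshold.
  Ivy: 2 of 4 neighbours ≥ 2, adopts the app.
  Lee: 2 of 6 neighbours < 4, below threshold.
  Omar: 2 of 6 neighbours < 6, below threshold.
Round 3 — no new adoptions; cascade stops.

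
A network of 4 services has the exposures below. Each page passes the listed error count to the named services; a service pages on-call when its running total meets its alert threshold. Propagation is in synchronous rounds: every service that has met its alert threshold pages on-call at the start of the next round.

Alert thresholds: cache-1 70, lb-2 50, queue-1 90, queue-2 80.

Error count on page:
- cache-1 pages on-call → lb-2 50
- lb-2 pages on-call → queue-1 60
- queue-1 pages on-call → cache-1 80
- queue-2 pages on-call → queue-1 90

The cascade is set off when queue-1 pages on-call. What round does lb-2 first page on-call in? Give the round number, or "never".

3

Round 1 — queue-1 pages on-call (initial).
  cache-1: +80 → 80 ≥ 70
Round 2 — cache-1 pages on-call.
  lb-2: +50 → 50 ≥ 50
Round 3 — lb-2 pages on-call.
No further pages.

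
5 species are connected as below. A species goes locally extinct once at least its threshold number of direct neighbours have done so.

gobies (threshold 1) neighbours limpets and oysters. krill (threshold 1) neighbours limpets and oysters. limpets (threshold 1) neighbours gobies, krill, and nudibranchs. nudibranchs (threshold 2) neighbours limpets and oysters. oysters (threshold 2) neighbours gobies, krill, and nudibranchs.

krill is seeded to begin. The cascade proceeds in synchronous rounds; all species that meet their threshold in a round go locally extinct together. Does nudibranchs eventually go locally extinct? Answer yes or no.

Round 1 — krill goes locally extinct (initial).
Round 2 — checking thresholds:
  limpets: 1 of 3 neighbours ≥ 1, goes locally extinct.
  oysters: 1 of 3 neighbours < 2, not yet.
Round 3 — checking thresholds:
  gobies: 1 of 2 neighbours ≥ 1, goes locally extinct.
  nudibranchs: 1 of 2 neighbours < 2, not yet.
  oysters: 1 of 3 neighbours < 2, not yet.
Round 4 — checking thresholds:
  nudibranchs: 1 of 2 neighbours < 2, not yet.
  oysters: 2 of 3 neighbours ≥ 2, goes locally extinct.
Round 5 — checking thresholds:
  nudibranchs: 2 of 2 neighbours ≥ 2, goes locally extinct.
Round 6 — no new extinctions; cascade stops.

yes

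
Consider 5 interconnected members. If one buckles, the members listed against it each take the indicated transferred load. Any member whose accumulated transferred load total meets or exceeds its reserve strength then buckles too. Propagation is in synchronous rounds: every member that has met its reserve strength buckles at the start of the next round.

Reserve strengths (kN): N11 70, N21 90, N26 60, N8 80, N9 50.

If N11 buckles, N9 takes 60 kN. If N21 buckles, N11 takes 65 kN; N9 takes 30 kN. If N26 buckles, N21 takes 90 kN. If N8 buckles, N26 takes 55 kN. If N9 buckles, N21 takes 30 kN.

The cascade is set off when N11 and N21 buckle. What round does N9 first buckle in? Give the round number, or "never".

Round 1 — N11, N21 buckle (initial).
  N9: +60+30 → 90 ≥ 50
Round 2 — N9 buckles.
No further bucklings.

2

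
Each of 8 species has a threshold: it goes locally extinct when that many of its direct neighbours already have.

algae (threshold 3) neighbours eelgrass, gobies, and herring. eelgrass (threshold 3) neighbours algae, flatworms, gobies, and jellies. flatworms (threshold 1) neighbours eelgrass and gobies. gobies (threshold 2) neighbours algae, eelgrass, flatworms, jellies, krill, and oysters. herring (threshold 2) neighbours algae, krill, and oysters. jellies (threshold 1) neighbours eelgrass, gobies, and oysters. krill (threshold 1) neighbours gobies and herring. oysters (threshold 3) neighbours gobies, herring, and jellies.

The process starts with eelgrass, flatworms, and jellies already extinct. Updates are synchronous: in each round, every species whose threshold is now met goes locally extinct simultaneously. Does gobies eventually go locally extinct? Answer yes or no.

Round 1 — eelgrass, flatworms, jellies go locally extinct (initial).
Round 2 — checking thresholds:
  algae: 1 of 3 neighbours < 3, holds.
  gobies: 3 of 6 neighbours ≥ 2, goes locally extinct.
  oysters: 1 of 3 neighbours < 3, holds.
Round 3 — checking thresholds:
  algae: 2 of 3 neighbours < 3, holds.
  krill: 1 of 2 neighbours ≥ 1, goes locally extinct.
  oysters: 2 of 3 neighbours < 3, holds.
Round 4 — no new extinctions; cascade stops.

yes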